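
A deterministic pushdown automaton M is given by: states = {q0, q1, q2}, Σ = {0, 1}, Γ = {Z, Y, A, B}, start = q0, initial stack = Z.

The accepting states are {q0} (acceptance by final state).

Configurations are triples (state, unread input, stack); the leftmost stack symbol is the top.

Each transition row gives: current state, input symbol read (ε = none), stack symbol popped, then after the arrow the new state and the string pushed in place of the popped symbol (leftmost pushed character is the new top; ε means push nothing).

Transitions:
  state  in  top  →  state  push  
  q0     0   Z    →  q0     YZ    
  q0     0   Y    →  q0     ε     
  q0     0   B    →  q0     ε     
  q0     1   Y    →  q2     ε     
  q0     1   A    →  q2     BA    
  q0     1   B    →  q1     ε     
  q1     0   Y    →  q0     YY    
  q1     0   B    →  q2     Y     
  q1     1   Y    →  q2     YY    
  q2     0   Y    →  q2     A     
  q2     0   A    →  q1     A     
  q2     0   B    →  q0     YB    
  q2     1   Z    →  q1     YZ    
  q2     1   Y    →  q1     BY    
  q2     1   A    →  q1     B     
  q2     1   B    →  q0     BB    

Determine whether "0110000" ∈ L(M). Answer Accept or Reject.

Accept

(q0, 0110000, Z)
  read 0, top Z: go to q0, push YZ → (q0, 110000, YZ)
  read 1, top Y: go to q2, push ε → (q2, 10000, Z)
  read 1, top Z: go to q1, push YZ → (q1, 0000, YZ)
  read 0, top Y: go to q0, push YY → (q0, 000, YYZ)
  read 0, top Y: go to q0, push ε → (q0, 00, YZ)
  read 0, top Y: go to q0, push ε → (q0, 0, Z)
  read 0, top Z: go to q0, push YZ → (q0, ε, YZ)
All input consumed; state q0 ∈ F.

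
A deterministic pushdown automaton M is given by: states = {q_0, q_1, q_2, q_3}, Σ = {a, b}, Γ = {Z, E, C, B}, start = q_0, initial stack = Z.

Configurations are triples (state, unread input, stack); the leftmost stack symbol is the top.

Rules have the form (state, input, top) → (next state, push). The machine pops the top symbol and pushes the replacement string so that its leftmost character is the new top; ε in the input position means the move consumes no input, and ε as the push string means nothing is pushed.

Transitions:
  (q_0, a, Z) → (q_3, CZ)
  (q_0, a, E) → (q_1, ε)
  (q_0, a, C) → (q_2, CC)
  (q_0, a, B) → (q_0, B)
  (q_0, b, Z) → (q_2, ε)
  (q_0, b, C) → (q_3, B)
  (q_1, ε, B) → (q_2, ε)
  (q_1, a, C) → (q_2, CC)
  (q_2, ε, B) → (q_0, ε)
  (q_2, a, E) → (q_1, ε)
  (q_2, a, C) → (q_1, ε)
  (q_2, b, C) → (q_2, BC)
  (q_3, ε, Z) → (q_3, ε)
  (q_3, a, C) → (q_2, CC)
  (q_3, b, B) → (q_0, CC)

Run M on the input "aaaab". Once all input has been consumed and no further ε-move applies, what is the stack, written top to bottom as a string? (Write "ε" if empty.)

CCZ

(q_0, aaaab, Z) ⊢ (q_3, aaab, CZ) ⊢ (q_2, aab, CCZ) ⊢ (q_1, ab, CZ) ⊢ (q_2, b, CCZ) ⊢ (q_2, ε, BCCZ) ⊢ (q_0, ε, CCZ)
All input consumed in state q_0 with stack CCZ.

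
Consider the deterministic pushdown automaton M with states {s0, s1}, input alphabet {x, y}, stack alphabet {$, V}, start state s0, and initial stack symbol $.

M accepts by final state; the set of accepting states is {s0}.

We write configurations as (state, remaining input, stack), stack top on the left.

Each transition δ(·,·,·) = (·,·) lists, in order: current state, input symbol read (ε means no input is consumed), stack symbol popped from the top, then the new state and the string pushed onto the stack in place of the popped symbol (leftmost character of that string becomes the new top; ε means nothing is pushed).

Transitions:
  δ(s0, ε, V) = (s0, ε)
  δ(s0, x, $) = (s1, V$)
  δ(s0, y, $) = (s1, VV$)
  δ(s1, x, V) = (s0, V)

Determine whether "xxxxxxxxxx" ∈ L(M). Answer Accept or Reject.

(s0, xxxxxxxxxx, $) ⊢ (s1, xxxxxxxxx, V$) ⊢ (s0, xxxxxxxx, V$) ⊢ (s0, xxxxxxxx, $) ⊢ (s1, xxxxxxx, V$) ⊢ (s0, xxxxxx, V$) ⊢ (s0, xxxxxx, $) ⊢ (s1, xxxxx, V$) ⊢ (s0, xxxx, V$) ⊢ (s0, xxxx, $) ⊢ (s1, xxx, V$) ⊢ (s0, xx, V$) ⊢ (s0, xx, $) ⊢ (s1, x, V$) ⊢ (s0, ε, V$)
All input consumed; state s0 ∈ F.

Accept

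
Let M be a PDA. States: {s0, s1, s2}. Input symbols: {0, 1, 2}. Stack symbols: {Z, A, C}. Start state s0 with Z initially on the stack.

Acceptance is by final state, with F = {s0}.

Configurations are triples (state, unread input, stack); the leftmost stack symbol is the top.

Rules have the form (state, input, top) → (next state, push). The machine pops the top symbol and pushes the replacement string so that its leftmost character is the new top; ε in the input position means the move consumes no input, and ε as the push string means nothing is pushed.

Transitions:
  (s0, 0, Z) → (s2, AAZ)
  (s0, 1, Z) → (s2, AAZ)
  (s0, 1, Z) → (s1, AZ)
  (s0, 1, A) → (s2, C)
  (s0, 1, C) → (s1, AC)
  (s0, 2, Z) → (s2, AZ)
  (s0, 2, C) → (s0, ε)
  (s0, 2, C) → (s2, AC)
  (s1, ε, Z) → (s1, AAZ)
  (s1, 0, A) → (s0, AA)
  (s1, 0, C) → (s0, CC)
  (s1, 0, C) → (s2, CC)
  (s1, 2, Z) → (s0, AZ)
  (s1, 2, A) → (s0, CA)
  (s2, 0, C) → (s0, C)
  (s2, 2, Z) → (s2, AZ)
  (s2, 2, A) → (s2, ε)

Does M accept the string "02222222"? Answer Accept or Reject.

No computation consumes all input and reaches a final state.

Reject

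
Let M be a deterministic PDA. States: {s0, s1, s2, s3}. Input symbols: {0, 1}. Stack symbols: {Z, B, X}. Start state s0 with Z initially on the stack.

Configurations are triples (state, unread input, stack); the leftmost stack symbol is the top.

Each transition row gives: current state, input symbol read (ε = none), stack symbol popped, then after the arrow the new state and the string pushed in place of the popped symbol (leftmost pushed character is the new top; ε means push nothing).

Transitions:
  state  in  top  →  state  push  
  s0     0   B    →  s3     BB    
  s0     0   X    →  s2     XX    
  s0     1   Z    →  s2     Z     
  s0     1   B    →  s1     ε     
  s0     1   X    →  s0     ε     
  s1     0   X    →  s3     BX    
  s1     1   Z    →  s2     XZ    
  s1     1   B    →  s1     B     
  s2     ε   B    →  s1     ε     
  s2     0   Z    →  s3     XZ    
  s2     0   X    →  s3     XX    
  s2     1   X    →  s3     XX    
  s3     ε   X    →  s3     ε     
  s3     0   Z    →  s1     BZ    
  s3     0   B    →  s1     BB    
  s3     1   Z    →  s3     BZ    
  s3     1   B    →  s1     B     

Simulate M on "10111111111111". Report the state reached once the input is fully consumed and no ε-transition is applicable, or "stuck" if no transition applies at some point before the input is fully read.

(s0, 10111111111111, Z) ⊢ (s2, 0111111111111, Z) ⊢ (s3, 111111111111, XZ) ⊢ (s3, 111111111111, Z) ⊢ (s3, 11111111111, BZ) ⊢ (s1, 1111111111, BZ) ⊢ (s1, 111111111, BZ) ⊢ (s1, 11111111, BZ) ⊢ (s1, 1111111, BZ) ⊢ (s1, 111111, BZ) ⊢ (s1, 11111, BZ) ⊢ (s1, 1111, BZ) ⊢ (s1, 111, BZ) ⊢ (s1, 11, BZ) ⊢ (s1, 1, BZ) ⊢ (s1, ε, BZ)
All input consumed; M is in state s1.

s1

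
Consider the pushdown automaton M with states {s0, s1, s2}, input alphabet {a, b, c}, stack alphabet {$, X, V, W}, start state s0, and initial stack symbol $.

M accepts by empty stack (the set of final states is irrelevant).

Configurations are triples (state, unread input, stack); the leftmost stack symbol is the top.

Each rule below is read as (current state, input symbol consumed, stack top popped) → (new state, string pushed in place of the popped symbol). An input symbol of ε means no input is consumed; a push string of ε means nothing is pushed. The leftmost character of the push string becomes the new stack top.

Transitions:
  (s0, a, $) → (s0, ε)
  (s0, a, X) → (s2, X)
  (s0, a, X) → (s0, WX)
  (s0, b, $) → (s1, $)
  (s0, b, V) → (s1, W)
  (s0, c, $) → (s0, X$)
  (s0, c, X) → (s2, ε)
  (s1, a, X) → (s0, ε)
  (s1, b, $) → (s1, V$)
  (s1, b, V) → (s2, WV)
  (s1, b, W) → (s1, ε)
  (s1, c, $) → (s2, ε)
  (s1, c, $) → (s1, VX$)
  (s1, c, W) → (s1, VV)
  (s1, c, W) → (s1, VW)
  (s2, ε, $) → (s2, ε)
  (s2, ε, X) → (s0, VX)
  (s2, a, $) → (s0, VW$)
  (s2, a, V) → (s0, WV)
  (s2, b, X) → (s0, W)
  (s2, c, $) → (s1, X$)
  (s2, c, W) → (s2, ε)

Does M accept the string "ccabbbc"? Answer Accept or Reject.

Accept

One accepting computation: (s0, ccabbbc, $) ⊢ (s0, cabbbc, X$) ⊢ (s2, abbbc, $) ⊢ (s0, bbbc, VW$) ⊢ (s1, bbc, WW$) ⊢ (s1, bc, W$) ⊢ (s1, c, $) ⊢ (s2, ε, ε)
All input consumed and the stack is empty.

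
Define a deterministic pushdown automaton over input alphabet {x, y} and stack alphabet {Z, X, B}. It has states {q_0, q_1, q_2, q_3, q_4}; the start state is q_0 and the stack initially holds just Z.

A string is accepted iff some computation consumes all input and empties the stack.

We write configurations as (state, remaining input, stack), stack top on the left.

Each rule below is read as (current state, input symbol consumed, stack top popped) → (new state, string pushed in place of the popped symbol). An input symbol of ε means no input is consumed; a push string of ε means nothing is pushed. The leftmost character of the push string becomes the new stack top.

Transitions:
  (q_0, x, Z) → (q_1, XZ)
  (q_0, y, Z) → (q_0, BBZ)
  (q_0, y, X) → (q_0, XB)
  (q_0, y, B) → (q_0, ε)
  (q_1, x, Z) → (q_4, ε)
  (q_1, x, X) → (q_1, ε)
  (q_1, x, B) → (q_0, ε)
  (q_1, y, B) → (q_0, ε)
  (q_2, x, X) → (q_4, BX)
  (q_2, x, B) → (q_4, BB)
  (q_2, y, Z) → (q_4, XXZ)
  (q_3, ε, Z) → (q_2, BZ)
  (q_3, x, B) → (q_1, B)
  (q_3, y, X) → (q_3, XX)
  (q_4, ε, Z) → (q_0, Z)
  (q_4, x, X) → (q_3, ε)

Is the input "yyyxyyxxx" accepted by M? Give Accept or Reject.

(q_0, yyyxyyxxx, Z) ⊢ (q_0, yyxyyxxx, BBZ) ⊢ (q_0, yxyyxxx, BZ) ⊢ (q_0, xyyxxx, Z) ⊢ (q_1, yyxxx, XZ)
No transition applies at (q_1, yyxxx, XZ); input not fully consumed.

Reject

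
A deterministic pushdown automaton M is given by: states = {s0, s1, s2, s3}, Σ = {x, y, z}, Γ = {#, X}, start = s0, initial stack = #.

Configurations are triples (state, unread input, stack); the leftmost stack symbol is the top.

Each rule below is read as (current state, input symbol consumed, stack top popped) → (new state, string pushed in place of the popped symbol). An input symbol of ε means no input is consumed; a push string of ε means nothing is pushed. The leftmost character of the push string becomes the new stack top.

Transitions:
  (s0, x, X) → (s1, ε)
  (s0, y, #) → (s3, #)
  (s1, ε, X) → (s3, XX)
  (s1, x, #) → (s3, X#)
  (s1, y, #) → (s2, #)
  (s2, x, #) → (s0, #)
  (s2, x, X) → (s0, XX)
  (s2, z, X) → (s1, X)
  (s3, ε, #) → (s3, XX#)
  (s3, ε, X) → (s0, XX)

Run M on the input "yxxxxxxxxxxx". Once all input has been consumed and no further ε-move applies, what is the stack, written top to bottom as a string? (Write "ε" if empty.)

XXXXXXXXXXXXXX#

(s0, yxxxxxxxxxxx, #)
  read y, top #: go to s3, push # → (s3, xxxxxxxxxxx, #)
  ε-move, top #: go to s3, push XX# → (s3, xxxxxxxxxxx, XX#)
  ε-move, top X: go to s0, push XX → (s0, xxxxxxxxxxx, XXX#)
  read x, top X: go to s1, push ε → (s1, xxxxxxxxxx, XX#)
  ε-move, top X: go to s3, push XX → (s3, xxxxxxxxxx, XXX#)
  ε-move, top X: go to s0, push XX → (s0, xxxxxxxxxx, XXXX#)
  read x, top X: go to s1, push ε → (s1, xxxxxxxxx, XXX#)
  ε-move, top X: go to s3, push XX → (s3, xxxxxxxxx, XXXX#)
  ε-move, top X: go to s0, push XX → (s0, xxxxxxxxx, XXXXX#)
  read x, top X: go to s1, push ε → (s1, xxxxxxxx, XXXX#)
  ε-move, top X: go to s3, push XX → (s3, xxxxxxxx, XXXXX#)
  ε-move, top X: go to s0, push XX → (s0, xxxxxxxx, XXXXXX#)
  read x, top X: go to s1, push ε → (s1, xxxxxxx, XXXXX#)
  ε-move, top X: go to s3, push XX → (s3, xxxxxxx, XXXXXX#)
  ε-move, top X: go to s0, push XX → (s0, xxxxxxx, XXXXXXX#)
  read x, top X: go to s1, push ε → (s1, xxxxxx, XXXXXX#)
  ε-move, top X: go to s3, push XX → (s3, xxxxxx, XXXXXXX#)
  ε-move, top X: go to s0, push XX → (s0, xxxxxx, XXXXXXXX#)
  read x, top X: go to s1, push ε → (s1, xxxxx, XXXXXXX#)
  ε-move, top X: go to s3, push XX → (s3, xxxxx, XXXXXXXX#)
  ε-move, top X: go to s0, push XX → (s0, xxxxx, XXXXXXXXX#)
  read x, top X: go to s1, push ε → (s1, xxxx, XXXXXXXX#)
  ε-move, top X: go to s3, push XX → (s3, xxxx, XXXXXXXXX#)
  ε-move, top X: go to s0, push XX → (s0, xxxx, XXXXXXXXXX#)
  read x, top X: go to s1, push ε → (s1, xxx, XXXXXXXXX#)
  ε-move, top X: go to s3, push XX → (s3, xxx, XXXXXXXXXX#)
  ε-move, top X: go to s0, push XX → (s0, xxx, XXXXXXXXXXX#)
  read x, top X: go to s1, push ε → (s1, xx, XXXXXXXXXX#)
  ε-move, top X: go to s3, push XX → (s3, xx, XXXXXXXXXXX#)
  ε-move, top X: go to s0, push XX → (s0, xx, XXXXXXXXXXXX#)
  read x, top X: go to s1, push ε → (s1, x, XXXXXXXXXXX#)
  ε-move, top X: go to s3, push XX → (s3, x, XXXXXXXXXXXX#)
  ε-move, top X: go to s0, push XX → (s0, x, XXXXXXXXXXXXX#)
  read x, top X: go to s1, push ε → (s1, ε, XXXXXXXXXXXX#)
  ε-move, top X: go to s3, push XX → (s3, ε, XXXXXXXXXXXXX#)
  ε-move, top X: go to s0, push XX → (s0, ε, XXXXXXXXXXXXXX#)
All input consumed in state s0 with stack XXXXXXXXXXXXXX#.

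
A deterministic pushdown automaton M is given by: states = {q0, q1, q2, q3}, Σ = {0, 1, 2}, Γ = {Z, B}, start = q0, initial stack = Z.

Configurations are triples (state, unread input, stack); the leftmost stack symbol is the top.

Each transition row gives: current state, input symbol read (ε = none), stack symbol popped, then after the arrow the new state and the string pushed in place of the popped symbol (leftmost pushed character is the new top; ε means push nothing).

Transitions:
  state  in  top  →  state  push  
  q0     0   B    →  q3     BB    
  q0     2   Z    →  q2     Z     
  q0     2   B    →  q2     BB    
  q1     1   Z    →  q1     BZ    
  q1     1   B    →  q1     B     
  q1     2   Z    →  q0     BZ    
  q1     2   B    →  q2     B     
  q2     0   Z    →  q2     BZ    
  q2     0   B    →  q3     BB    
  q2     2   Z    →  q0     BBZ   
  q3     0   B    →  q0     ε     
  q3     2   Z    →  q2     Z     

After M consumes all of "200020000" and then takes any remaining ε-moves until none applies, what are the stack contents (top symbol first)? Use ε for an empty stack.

BBZ

(q0, 200020000, Z) ⊢ (q2, 00020000, Z) ⊢ (q2, 0020000, BZ) ⊢ (q3, 020000, BBZ) ⊢ (q0, 20000, BZ) ⊢ (q2, 0000, BBZ) ⊢ (q3, 000, BBBZ) ⊢ (q0, 00, BBZ) ⊢ (q3, 0, BBBZ) ⊢ (q0, ε, BBZ)
All input consumed in state q0 with stack BBZ.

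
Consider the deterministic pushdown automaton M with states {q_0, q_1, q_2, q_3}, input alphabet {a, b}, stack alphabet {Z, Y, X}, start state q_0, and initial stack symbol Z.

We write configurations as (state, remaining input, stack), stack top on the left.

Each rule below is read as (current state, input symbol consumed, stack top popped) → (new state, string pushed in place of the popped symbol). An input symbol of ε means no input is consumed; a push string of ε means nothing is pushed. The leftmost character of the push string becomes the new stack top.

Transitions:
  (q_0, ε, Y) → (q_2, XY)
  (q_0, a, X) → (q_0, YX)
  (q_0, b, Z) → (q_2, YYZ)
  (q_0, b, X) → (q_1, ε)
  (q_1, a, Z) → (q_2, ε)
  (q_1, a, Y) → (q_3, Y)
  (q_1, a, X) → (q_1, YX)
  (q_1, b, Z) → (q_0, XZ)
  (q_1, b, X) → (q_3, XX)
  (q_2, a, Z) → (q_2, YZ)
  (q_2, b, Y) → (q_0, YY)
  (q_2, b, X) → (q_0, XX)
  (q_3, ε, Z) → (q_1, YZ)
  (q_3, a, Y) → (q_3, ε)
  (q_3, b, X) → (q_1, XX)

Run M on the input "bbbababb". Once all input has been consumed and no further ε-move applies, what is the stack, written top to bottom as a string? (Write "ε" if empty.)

(q_0, bbbababb, Z) ⊢ (q_2, bbababb, YYZ) ⊢ (q_0, bababb, YYYZ) ⊢ (q_2, bababb, XYYYZ) ⊢ (q_0, ababb, XXYYYZ) ⊢ (q_0, babb, YXXYYYZ) ⊢ (q_2, babb, XYXXYYYZ) ⊢ (q_0, abb, XXYXXYYYZ) ⊢ (q_0, bb, YXXYXXYYYZ) ⊢ (q_2, bb, XYXXYXXYYYZ) ⊢ (q_0, b, XXYXXYXXYYYZ) ⊢ (q_1, ε, XYXXYXXYYYZ)
All input consumed in state q_1 with stack XYXXYXXYYYZ.

XYXXYXXYYYZ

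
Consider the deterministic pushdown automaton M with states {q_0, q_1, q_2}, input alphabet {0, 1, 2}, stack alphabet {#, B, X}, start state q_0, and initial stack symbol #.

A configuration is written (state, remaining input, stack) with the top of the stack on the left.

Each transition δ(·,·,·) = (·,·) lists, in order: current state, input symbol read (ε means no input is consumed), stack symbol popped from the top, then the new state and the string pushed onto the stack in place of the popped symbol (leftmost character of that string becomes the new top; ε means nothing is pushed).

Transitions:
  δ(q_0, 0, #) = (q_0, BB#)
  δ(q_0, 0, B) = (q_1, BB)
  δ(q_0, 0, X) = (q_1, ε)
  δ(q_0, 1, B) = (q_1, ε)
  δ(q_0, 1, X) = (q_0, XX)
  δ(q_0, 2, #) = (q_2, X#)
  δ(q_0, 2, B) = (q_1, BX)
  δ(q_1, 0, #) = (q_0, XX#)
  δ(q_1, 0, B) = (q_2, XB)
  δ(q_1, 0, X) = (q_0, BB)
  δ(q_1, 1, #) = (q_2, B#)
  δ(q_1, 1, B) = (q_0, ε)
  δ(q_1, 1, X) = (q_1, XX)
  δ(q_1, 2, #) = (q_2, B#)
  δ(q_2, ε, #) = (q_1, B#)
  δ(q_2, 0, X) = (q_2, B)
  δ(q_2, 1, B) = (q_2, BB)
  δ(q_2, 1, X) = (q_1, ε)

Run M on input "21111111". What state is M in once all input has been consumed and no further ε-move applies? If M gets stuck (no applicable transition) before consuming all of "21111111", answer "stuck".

(q_0, 21111111, #) ⊢ (q_2, 1111111, X#) ⊢ (q_1, 111111, #) ⊢ (q_2, 11111, B#) ⊢ (q_2, 1111, BB#) ⊢ (q_2, 111, BBB#) ⊢ (q_2, 11, BBBB#) ⊢ (q_2, 1, BBBBB#) ⊢ (q_2, ε, BBBBBB#)
All input consumed; M is in state q_2.

q_2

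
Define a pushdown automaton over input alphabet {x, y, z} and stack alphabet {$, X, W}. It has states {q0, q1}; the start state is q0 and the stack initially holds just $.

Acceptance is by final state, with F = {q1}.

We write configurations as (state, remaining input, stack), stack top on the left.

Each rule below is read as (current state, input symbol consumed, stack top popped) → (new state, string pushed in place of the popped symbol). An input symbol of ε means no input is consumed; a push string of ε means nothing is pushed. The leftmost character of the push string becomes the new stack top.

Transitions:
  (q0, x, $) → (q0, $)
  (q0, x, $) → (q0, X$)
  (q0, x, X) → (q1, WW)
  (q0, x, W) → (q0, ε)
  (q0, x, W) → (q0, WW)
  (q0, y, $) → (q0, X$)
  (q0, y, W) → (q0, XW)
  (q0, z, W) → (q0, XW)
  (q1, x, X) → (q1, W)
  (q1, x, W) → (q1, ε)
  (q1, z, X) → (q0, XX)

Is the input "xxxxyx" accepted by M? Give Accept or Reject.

Accept

One accepting computation: (q0, xxxxyx, $) ⊢ (q0, xxxyx, $) ⊢ (q0, xxyx, $) ⊢ (q0, xyx, $) ⊢ (q0, yx, $) ⊢ (q0, x, X$) ⊢ (q1, ε, WW$)
All input consumed and state q1 ∈ F.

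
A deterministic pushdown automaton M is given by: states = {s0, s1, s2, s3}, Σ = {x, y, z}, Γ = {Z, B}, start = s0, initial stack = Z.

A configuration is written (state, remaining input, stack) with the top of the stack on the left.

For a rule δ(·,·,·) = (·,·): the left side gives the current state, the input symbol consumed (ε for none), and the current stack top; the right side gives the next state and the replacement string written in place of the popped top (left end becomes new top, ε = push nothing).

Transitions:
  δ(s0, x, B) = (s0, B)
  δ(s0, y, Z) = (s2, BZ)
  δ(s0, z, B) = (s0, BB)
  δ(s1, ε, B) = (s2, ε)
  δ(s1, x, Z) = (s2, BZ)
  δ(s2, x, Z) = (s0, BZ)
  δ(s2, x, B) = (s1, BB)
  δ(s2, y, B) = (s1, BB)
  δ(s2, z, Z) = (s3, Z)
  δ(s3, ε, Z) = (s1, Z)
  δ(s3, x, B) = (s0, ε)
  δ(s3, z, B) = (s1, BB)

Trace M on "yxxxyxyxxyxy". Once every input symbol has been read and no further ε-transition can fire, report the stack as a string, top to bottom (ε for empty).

BZ

(s0, yxxxyxyxxyxy, Z)
  read y, top Z: go to s2, push BZ → (s2, xxxyxyxxyxy, BZ)
  read x, top B: go to s1, push BB → (s1, xxyxyxxyxy, BBZ)
  ε-move, top B: go to s2, push ε → (s2, xxyxyxxyxy, BZ)
  read x, top B: go to s1, push BB → (s1, xyxyxxyxy, BBZ)
  ε-move, top B: go to s2, push ε → (s2, xyxyxxyxy, BZ)
  read x, top B: go to s1, push BB → (s1, yxyxxyxy, BBZ)
  ε-move, top B: go to s2, push ε → (s2, yxyxxyxy, BZ)
  read y, top B: go to s1, push BB → (s1, xyxxyxy, BBZ)
  ε-move, top B: go to s2, push ε → (s2, xyxxyxy, BZ)
  read x, top B: go to s1, push BB → (s1, yxxyxy, BBZ)
  ε-move, top B: go to s2, push ε → (s2, yxxyxy, BZ)
  read y, top B: go to s1, push BB → (s1, xxyxy, BBZ)
  ε-move, top B: go to s2, push ε → (s2, xxyxy, BZ)
  read x, top B: go to s1, push BB → (s1, xyxy, BBZ)
  ε-move, top B: go to s2, push ε → (s2, xyxy, BZ)
  read x, top B: go to s1, push BB → (s1, yxy, BBZ)
  ε-move, top B: go to s2, push ε → (s2, yxy, BZ)
  read y, top B: go to s1, push BB → (s1, xy, BBZ)
  ε-move, top B: go to s2, push ε → (s2, xy, BZ)
  read x, top B: go to s1, push BB → (s1, y, BBZ)
  ε-move, top B: go to s2, push ε → (s2, y, BZ)
  read y, top B: go to s1, push BB → (s1, ε, BBZ)
  ε-move, top B: go to s2, push ε → (s2, ε, BZ)
All input consumed in state s2 with stack BZ.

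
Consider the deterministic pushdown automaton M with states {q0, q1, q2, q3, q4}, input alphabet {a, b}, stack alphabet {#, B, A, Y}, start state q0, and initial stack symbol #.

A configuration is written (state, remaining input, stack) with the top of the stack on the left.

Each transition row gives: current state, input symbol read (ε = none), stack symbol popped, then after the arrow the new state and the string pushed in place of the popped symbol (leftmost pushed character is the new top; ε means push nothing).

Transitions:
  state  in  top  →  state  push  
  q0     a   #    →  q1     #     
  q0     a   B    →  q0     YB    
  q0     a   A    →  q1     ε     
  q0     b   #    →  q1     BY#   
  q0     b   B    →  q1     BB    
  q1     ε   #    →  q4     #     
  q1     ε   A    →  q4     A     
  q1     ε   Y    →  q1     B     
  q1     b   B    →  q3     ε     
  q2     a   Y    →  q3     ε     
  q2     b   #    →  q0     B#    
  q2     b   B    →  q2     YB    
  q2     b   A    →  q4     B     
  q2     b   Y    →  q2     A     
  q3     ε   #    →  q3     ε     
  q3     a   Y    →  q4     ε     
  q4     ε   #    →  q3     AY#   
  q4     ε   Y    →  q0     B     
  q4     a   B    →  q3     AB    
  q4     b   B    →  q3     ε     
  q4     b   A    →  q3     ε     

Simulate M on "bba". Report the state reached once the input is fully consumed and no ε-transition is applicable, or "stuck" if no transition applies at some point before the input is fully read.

(q0, bba, #)
  read b, top #: go to q1, push BY# → (q1, ba, BY#)
  read b, top B: go to q3, push ε → (q3, a, Y#)
  read a, top Y: go to q4, push ε → (q4, ε, #)
  ε-move, top #: go to q3, push AY# → (q3, ε, AY#)
All input consumed; M is in state q3.

q3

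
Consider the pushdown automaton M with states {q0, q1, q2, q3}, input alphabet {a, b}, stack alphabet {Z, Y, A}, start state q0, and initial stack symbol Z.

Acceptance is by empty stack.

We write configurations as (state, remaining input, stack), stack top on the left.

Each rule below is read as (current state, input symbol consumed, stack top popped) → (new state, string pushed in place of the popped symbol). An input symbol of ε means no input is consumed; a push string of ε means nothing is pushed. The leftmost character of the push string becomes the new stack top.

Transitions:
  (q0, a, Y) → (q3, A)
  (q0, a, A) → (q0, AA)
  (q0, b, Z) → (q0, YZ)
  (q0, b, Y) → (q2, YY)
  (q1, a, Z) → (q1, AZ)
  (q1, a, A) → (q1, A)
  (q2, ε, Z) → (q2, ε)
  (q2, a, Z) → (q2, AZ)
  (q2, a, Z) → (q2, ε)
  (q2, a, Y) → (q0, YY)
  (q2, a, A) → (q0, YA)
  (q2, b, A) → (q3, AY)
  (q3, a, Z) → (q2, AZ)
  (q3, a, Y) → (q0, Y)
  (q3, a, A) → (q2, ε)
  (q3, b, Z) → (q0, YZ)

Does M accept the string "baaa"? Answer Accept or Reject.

Accept

One accepting computation: (q0, baaa, Z) ⊢ (q0, aaa, YZ) ⊢ (q3, aa, AZ) ⊢ (q2, a, Z) ⊢ (q2, ε, ε)
All input consumed and the stack is empty.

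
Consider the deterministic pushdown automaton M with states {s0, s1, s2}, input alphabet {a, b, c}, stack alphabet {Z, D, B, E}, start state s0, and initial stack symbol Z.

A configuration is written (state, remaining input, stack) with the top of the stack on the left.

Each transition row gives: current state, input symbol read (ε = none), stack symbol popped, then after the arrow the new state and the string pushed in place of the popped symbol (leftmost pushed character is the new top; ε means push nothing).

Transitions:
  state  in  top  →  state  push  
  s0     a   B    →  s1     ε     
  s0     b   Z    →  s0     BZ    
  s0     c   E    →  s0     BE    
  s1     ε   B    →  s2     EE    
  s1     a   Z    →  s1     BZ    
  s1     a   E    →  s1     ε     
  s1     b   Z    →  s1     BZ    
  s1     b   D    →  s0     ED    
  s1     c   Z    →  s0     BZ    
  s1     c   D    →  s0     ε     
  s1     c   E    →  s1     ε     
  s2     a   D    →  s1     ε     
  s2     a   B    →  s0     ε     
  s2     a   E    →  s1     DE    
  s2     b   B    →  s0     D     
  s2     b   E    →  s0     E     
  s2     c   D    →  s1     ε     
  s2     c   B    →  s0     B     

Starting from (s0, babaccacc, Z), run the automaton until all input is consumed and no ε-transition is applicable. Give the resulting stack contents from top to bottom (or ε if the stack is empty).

Z

(s0, babaccacc, Z)
  read b, top Z: go to s0, push BZ → (s0, abaccacc, BZ)
  read a, top B: go to s1, push ε → (s1, baccacc, Z)
  read b, top Z: go to s1, push BZ → (s1, accacc, BZ)
  ε-move, top B: go to s2, push EE → (s2, accacc, EEZ)
  read a, top E: go to s1, push DE → (s1, ccacc, DEEZ)
  read c, top D: go to s0, push ε → (s0, cacc, EEZ)
  read c, top E: go to s0, push BE → (s0, acc, BEEZ)
  read a, top B: go to s1, push ε → (s1, cc, EEZ)
  read c, top E: go to s1, push ε → (s1, c, EZ)
  read c, top E: go to s1, push ε → (s1, ε, Z)
All input consumed in state s1 with stack Z.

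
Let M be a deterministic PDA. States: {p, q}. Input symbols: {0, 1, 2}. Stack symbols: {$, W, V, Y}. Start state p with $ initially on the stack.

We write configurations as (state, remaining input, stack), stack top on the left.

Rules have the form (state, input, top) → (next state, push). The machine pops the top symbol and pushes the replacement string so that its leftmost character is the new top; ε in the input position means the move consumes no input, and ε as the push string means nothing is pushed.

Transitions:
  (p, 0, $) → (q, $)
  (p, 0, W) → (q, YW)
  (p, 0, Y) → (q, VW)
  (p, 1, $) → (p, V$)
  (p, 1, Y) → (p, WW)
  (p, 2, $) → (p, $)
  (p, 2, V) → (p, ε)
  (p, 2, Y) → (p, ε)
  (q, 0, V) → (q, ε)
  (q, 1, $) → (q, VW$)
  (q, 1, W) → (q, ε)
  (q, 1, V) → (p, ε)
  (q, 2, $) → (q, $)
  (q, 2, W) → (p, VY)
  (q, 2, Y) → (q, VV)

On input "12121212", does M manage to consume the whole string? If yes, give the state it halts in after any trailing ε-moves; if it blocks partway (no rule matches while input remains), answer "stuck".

(p, 12121212, $)
  read 1, top $: go to p, push V$ → (p, 2121212, V$)
  read 2, top V: go to p, push ε → (p, 121212, $)
  read 1, top $: go to p, push V$ → (p, 21212, V$)
  read 2, top V: go to p, push ε → (p, 1212, $)
  read 1, top $: go to p, push V$ → (p, 212, V$)
  read 2, top V: go to p, push ε → (p, 12, $)
  read 1, top $: go to p, push V$ → (p, 2, V$)
  read 2, top V: go to p, push ε → (p, ε, $)
All input consumed; M is in state p.

p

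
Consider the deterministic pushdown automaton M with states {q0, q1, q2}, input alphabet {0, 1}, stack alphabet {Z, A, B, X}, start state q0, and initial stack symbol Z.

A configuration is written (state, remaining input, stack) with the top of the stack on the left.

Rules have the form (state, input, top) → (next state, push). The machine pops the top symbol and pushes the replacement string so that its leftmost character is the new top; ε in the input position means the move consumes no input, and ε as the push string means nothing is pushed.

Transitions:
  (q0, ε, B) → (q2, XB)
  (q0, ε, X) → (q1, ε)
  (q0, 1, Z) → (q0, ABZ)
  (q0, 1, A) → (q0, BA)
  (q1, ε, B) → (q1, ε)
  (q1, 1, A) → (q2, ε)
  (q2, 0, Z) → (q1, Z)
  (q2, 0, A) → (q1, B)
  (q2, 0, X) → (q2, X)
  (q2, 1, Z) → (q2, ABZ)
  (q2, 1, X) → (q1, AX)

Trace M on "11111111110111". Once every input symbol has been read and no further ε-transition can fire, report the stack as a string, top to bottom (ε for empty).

AXBABZ

(q0, 11111111110111, Z)
  read 1, top Z: go to q0, push ABZ → (q0, 1111111110111, ABZ)
  read 1, top A: go to q0, push BA → (q0, 111111110111, BABZ)
  ε-move, top B: go to q2, push XB → (q2, 111111110111, XBABZ)
  read 1, top X: go to q1, push AX → (q1, 11111110111, AXBABZ)
  read 1, top A: go to q2, push ε → (q2, 1111110111, XBABZ)
  read 1, top X: go to q1, push AX → (q1, 111110111, AXBABZ)
  read 1, top A: go to q2, push ε → (q2, 11110111, XBABZ)
  read 1, top X: go to q1, push AX → (q1, 1110111, AXBABZ)
  read 1, top A: go to q2, push ε → (q2, 110111, XBABZ)
  read 1, top X: go to q1, push AX → (q1, 10111, AXBABZ)
  read 1, top A: go to q2, push ε → (q2, 0111, XBABZ)
  read 0, top X: go to q2, push X → (q2, 111, XBABZ)
  read 1, top X: go to q1, push AX → (q1, 11, AXBABZ)
  read 1, top A: go to q2, push ε → (q2, 1, XBABZ)
  read 1, top X: go to q1, push AX → (q1, ε, AXBABZ)
All input consumed in state q1 with stack AXBABZ.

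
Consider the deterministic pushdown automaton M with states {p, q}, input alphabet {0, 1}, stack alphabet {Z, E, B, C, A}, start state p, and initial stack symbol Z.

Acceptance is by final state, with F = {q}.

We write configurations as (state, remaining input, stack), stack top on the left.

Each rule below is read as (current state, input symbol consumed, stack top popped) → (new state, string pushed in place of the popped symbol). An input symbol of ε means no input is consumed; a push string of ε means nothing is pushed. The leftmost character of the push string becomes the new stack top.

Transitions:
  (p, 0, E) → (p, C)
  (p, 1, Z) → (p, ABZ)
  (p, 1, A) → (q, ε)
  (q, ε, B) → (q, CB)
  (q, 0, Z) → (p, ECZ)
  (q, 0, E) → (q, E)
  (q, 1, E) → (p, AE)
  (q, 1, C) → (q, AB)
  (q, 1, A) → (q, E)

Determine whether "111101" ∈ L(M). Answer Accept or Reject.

(p, 111101, Z)
  read 1, top Z: go to p, push ABZ → (p, 11101, ABZ)
  read 1, top A: go to q, push ε → (q, 1101, BZ)
  ε-move, top B: go to q, push CB → (q, 1101, CBZ)
  read 1, top C: go to q, push AB → (q, 101, ABBZ)
  read 1, top A: go to q, push E → (q, 01, EBBZ)
  read 0, top E: go to q, push E → (q, 1, EBBZ)
  read 1, top E: go to p, push AE → (p, ε, AEBBZ)
All input consumed; state p ∉ F and no further ε-move applies.

Reject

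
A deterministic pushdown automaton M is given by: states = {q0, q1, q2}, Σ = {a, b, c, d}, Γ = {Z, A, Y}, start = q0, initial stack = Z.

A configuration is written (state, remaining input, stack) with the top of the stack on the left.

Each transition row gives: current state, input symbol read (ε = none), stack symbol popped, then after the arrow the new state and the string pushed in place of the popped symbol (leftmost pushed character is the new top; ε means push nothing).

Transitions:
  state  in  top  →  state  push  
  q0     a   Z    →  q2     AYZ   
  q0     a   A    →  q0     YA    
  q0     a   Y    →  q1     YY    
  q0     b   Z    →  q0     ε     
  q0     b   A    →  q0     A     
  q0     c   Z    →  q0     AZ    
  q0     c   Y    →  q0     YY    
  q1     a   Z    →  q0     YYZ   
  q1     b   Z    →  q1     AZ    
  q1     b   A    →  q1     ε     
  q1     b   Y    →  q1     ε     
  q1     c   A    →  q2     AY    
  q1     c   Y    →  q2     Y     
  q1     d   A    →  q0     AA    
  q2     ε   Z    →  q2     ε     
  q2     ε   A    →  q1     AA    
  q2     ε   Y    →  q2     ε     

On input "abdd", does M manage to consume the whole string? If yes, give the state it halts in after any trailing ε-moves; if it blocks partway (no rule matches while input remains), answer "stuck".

stuck

(q0, abdd, Z)
  read a, top Z: go to q2, push AYZ → (q2, bdd, AYZ)
  ε-move, top A: go to q1, push AA → (q1, bdd, AAYZ)
  read b, top A: go to q1, push ε → (q1, dd, AYZ)
  read d, top A: go to q0, push AA → (q0, d, AAYZ)
No transition for (q0, d, top A); M blocks with input d remaining.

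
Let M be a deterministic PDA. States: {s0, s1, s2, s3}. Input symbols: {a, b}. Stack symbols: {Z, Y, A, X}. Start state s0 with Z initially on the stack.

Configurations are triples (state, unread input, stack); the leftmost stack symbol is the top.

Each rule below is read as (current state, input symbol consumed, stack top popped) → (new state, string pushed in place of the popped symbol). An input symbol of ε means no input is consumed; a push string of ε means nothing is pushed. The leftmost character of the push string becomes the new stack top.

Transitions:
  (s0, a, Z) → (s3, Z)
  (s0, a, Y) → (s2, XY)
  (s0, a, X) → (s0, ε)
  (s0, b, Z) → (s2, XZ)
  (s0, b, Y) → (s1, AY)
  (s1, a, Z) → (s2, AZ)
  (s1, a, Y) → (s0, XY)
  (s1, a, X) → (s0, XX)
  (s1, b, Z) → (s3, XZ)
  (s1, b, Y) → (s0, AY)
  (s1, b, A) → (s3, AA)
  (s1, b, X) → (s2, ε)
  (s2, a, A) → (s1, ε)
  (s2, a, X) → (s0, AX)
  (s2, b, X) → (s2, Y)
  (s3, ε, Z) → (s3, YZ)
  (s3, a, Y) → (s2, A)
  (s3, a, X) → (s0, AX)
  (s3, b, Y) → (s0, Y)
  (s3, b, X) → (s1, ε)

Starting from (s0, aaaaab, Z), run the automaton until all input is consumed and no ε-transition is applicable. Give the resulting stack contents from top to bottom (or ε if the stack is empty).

(s0, aaaaab, Z) ⊢ (s3, aaaab, Z) ⊢ (s3, aaaab, YZ) ⊢ (s2, aaab, AZ) ⊢ (s1, aab, Z) ⊢ (s2, ab, AZ) ⊢ (s1, b, Z) ⊢ (s3, ε, XZ)
All input consumed in state s3 with stack XZ.

XZ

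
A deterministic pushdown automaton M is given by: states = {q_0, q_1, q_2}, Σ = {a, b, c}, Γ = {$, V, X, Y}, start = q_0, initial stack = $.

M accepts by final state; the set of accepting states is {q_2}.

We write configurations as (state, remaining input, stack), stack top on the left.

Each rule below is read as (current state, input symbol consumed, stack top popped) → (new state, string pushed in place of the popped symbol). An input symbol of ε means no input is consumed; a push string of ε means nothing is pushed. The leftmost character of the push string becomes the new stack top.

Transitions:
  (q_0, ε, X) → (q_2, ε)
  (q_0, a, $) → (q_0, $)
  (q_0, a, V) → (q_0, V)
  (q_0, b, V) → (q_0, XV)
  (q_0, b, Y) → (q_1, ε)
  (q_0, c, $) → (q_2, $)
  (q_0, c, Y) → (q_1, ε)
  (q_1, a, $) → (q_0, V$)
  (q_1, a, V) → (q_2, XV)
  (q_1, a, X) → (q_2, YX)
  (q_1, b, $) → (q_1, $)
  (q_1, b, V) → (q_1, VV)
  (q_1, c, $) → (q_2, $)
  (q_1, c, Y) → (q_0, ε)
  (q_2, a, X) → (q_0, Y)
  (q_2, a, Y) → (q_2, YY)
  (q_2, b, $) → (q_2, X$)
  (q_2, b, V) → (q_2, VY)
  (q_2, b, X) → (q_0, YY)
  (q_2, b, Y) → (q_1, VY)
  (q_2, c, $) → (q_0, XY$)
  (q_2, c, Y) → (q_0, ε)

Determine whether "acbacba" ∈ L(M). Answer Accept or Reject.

(q_0, acbacba, $)
  read a, top $: go to q_0, push $ → (q_0, cbacba, $)
  read c, top $: go to q_2, push $ → (q_2, bacba, $)
  read b, top $: go to q_2, push X$ → (q_2, acba, X$)
  read a, top X: go to q_0, push Y → (q_0, cba, Y$)
  read c, top Y: go to q_1, push ε → (q_1, ba, $)
  read b, top $: go to q_1, push $ → (q_1, a, $)
  read a, top $: go to q_0, push V$ → (q_0, ε, V$)
All input consumed; state q_0 ∉ F and no further ε-move applies.

Reject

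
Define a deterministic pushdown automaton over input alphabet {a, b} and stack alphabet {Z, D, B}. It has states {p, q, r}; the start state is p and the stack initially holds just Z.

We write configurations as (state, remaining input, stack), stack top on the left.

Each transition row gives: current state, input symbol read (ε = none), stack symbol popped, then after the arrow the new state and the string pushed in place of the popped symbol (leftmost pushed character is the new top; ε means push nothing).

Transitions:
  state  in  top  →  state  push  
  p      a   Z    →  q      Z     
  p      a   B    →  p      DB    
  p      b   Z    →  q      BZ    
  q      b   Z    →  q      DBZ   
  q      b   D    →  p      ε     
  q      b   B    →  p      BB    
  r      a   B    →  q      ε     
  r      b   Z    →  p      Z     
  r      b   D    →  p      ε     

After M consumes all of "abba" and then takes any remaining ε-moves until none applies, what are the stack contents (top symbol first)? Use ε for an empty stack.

(p, abba, Z) ⊢ (q, bba, Z) ⊢ (q, ba, DBZ) ⊢ (p, a, BZ) ⊢ (p, ε, DBZ)
All input consumed in state p with stack DBZ.

DBZ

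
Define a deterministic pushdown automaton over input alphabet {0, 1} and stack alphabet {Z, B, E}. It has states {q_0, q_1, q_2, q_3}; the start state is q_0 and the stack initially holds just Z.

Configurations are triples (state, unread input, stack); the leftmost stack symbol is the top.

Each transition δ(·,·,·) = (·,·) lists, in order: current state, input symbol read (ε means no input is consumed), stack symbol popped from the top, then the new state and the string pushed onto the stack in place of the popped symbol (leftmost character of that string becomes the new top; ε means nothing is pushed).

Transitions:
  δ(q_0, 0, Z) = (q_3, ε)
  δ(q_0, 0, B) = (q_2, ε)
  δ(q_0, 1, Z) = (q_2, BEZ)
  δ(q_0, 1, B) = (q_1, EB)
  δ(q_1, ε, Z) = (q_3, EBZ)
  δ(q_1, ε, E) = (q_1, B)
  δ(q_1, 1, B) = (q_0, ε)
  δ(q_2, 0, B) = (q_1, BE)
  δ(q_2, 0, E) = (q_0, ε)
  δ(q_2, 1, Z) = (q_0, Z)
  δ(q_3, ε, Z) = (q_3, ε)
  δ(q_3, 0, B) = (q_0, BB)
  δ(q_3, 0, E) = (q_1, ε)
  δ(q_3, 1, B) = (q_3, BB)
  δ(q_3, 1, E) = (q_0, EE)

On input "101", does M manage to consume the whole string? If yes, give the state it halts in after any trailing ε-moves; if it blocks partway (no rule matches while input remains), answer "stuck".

q_0

(q_0, 101, Z)
  read 1, top Z: go to q_2, push BEZ → (q_2, 01, BEZ)
  read 0, top B: go to q_1, push BE → (q_1, 1, BEEZ)
  read 1, top B: go to q_0, push ε → (q_0, ε, EEZ)
All input consumed; M is in state q_0.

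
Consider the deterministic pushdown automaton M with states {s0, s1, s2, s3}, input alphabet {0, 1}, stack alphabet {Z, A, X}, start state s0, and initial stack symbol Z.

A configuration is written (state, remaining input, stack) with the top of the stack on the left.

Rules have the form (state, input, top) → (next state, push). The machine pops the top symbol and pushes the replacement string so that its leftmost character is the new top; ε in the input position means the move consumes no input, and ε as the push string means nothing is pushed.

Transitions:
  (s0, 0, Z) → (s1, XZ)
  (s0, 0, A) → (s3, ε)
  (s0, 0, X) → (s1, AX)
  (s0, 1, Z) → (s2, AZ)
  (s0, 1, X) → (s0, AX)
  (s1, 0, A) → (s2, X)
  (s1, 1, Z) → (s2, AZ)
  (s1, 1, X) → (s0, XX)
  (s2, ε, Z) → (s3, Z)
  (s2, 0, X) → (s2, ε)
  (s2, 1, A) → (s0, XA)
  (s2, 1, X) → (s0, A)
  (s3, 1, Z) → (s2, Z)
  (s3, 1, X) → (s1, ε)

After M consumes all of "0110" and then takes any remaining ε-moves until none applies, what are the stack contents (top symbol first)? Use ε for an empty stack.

(s0, 0110, Z)
  read 0, top Z: go to s1, push XZ → (s1, 110, XZ)
  read 1, top X: go to s0, push XX → (s0, 10, XXZ)
  read 1, top X: go to s0, push AX → (s0, 0, AXXZ)
  read 0, top A: go to s3, push ε → (s3, ε, XXZ)
All input consumed in state s3 with stack XXZ.

XXZ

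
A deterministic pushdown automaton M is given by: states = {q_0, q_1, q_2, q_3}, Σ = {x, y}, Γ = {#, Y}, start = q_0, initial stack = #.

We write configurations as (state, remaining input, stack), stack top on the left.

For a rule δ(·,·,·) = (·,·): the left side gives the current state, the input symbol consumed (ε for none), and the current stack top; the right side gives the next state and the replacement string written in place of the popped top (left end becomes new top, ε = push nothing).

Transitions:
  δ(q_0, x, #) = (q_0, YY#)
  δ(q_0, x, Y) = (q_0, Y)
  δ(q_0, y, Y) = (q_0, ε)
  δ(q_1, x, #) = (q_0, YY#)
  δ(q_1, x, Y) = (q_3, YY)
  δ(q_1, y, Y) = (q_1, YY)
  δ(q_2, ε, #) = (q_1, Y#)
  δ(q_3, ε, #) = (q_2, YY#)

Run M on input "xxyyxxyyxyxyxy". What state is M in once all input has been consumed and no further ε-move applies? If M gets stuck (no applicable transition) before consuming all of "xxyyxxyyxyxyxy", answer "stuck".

q_0

(q_0, xxyyxxyyxyxyxy, #)
  read x, top #: go to q_0, push YY# → (q_0, xyyxxyyxyxyxy, YY#)
  read x, top Y: go to q_0, push Y → (q_0, yyxxyyxyxyxy, YY#)
  read y, top Y: go to q_0, push ε → (q_0, yxxyyxyxyxy, Y#)
  read y, top Y: go to q_0, push ε → (q_0, xxyyxyxyxy, #)
  read x, top #: go to q_0, push YY# → (q_0, xyyxyxyxy, YY#)
  read x, top Y: go to q_0, push Y → (q_0, yyxyxyxy, YY#)
  read y, top Y: go to q_0, push ε → (q_0, yxyxyxy, Y#)
  read y, top Y: go to q_0, push ε → (q_0, xyxyxy, #)
  read x, top #: go to q_0, push YY# → (q_0, yxyxy, YY#)
  read y, top Y: go to q_0, push ε → (q_0, xyxy, Y#)
  read x, top Y: go to q_0, push Y → (q_0, yxy, Y#)
  read y, top Y: go to q_0, push ε → (q_0, xy, #)
  read x, top #: go to q_0, push YY# → (q_0, y, YY#)
  read y, top Y: go to q_0, push ε → (q_0, ε, Y#)
All input consumed; M is in state q_0.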